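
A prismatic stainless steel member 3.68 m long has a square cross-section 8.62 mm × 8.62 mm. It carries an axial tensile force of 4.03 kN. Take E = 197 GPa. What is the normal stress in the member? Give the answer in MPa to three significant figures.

54.2 MPa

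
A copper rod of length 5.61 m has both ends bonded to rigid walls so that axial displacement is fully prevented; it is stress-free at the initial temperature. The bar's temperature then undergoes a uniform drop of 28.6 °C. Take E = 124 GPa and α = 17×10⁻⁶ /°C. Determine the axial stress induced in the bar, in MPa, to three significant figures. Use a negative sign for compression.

60.3 MPa

Free thermal expansion αLΔT = 17e-6 · 5610 · -28.6 = -2.728 mm.
The walls impose strain ε = −(-2.728)/5610 = 4.8620e-04; σ = Eε = 124000 · 4.8620e-04 = 60.29 MPa.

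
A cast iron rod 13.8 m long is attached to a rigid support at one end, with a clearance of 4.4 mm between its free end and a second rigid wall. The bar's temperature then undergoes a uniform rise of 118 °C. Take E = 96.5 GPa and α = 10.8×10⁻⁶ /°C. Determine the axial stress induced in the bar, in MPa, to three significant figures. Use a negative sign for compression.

-92.2 MPa

Free thermal expansion αLΔT = 10.8e-6 · 13800 · 118 = 17.59 mm.
The walls engage after the gap closes; constrained expansion = 17.59 − 4.4 = 13.19 mm.
The walls impose strain ε = −(13.19)/13800 = -9.5556e-04; σ = Eε = 96500 · -9.5556e-04 = -92.21 MPa.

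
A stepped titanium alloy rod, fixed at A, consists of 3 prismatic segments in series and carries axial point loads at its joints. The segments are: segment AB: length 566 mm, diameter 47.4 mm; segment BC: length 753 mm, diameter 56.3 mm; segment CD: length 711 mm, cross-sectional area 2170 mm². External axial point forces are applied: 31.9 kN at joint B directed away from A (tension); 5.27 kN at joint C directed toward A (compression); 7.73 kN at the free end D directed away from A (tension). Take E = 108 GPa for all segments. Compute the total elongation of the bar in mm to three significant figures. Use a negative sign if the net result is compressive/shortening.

Internal axial forces (sectioning from the free end, tension +): N_CD = 7.73 kN, N_BC = 2.46 kN, N_AB = 34.36 kN.
A_AB = 1765 mm².
A_BC = 2489 mm².
δ_AB = 34360·566/(1765·108000) = 0.102 mm
δ_BC = 2460·753/(2489·108000) = 0.00689 mm
δ_CD = 7730·711/(2170·108000) = 0.02345 mm
δ = Σδ_i = 0.1324 mm.

0.132 mm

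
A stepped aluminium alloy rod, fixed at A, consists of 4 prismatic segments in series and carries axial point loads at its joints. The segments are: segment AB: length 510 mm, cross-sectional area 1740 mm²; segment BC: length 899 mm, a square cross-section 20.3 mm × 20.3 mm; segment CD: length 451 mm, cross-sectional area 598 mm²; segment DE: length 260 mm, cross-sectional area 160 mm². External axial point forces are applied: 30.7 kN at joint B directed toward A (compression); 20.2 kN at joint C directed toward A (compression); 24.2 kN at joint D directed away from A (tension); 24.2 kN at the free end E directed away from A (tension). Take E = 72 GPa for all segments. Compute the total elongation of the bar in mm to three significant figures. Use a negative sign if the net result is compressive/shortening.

Internal axial forces (sectioning from the free end, tension +): N_DE = 24.2 kN, N_CD = 48.4 kN, N_BC = 28.2 kN, N_AB = -2.5 kN.
A_BC = 412.1 mm².
δ_AB = -2500·510/(1740·72000) = -0.01018 mm
δ_BC = 28200·899/(412.1·72000) = 0.8544 mm
δ_CD = 48400·451/(598·72000) = 0.507 mm
δ_DE = 24200·260/(160·72000) = 0.5462 mm
δ = Σδ_i = 1.897 mm.

1.90 mm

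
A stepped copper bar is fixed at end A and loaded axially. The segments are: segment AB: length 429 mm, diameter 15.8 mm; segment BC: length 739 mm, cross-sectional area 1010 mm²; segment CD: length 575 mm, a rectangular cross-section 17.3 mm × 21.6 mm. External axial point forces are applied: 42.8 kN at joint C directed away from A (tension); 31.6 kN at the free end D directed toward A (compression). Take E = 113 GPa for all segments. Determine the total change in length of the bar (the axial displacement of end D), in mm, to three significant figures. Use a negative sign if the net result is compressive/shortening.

Internal axial forces (sectioning from the free end, tension +): N_CD = -31.6 kN, N_BC = 11.2 kN, N_AB = 11.2 kN.
A_AB = 196.1 mm².
A_CD = 373.7 mm².
δ_AB = 11200·429/(196.1·113000) = 0.2169 mm
δ_BC = 11200·739/(1010·113000) = 0.07252 mm
δ_CD = -31600·575/(373.7·113000) = -0.4303 mm
δ = Σδ_i = -0.1409 mm.

-0.141 mm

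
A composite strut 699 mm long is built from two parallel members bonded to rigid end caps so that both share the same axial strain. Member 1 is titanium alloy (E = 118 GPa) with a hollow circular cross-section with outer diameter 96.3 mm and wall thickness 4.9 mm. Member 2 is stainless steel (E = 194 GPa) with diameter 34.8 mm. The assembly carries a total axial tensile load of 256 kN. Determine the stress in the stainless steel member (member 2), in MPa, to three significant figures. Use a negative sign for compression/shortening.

142 MPa

A_1 = 1407 mm².
A_2 = 951.1 mm².
Equal strain + equilibrium ⇒ each member carries load in proportion to AE: A₁E₁ = 166000000 N, A₂E₂ = 184500000 N, ΣAE = 350500000 N.
σ₂ = P·E₂/ΣAE = 256000·194000/350500000 = 141.7 MPa.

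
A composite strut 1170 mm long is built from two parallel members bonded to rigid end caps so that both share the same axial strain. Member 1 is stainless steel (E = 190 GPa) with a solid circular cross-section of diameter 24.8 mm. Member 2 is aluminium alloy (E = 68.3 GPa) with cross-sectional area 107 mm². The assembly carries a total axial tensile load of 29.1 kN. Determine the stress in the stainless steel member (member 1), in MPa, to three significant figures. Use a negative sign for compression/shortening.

55.8 MPa

A_1 = 483.1 mm².
Equal strain + equilibrium ⇒ each member carries load in proportion to AE: A₁E₁ = 91780000 N, A₂E₂ = 7308000 N, ΣAE = 99090000 N.
σ₁ = P·E₁/ΣAE = 29100·190000/99090000 = 55.8 MPa.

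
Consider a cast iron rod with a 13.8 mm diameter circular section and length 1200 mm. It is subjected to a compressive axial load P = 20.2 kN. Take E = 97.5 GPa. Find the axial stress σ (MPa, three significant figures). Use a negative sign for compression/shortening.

A = 149.6 mm².
σ = N/A = -20200/149.6 = -135.1 MPa.

-135 MPa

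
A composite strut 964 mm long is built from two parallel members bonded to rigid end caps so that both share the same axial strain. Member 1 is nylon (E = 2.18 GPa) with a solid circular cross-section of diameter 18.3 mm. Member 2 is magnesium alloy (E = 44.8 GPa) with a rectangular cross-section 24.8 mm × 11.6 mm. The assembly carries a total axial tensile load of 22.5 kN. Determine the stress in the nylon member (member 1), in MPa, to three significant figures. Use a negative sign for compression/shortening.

A_1 = 263 mm².
A_2 = 287.7 mm².
Equal strain + equilibrium ⇒ each member carries load in proportion to AE: A₁E₁ = 573400 N, A₂E₂ = 12890000 N, ΣAE = 13460000 N.
σ₁ = P·E₁/ΣAE = 22500·2180/13460000 = 3.644 MPa.

3.64 MPa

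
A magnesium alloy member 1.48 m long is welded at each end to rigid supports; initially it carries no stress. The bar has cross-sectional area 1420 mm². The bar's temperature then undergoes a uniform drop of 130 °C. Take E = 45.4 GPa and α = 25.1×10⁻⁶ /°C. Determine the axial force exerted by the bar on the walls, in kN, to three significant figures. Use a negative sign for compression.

210 kN

Free thermal expansion αLΔT = 25.1e-6 · 1480 · -130 = -4.829 mm.
The walls impose strain ε = −(-4.829)/1480 = 3.2630e-03; σ = Eε = 45400 · 3.2630e-03 = 148.1 MPa.
Wall reaction R = σ·A = 148.1·1420 = 210400 N = 210.4 kN.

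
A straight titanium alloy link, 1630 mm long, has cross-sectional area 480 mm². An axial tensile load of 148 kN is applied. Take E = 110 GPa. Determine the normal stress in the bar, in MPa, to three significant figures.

σ = N/A = 148000/480 = 308.3 MPa.

308 MPa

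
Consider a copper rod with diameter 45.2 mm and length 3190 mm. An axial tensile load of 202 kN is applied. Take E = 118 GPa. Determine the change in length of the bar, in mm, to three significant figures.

A = 1605 mm².
δ_mech = NL/(AE) = 202000·3190/(1605·118000) = 3.403 mm.

3.40 mm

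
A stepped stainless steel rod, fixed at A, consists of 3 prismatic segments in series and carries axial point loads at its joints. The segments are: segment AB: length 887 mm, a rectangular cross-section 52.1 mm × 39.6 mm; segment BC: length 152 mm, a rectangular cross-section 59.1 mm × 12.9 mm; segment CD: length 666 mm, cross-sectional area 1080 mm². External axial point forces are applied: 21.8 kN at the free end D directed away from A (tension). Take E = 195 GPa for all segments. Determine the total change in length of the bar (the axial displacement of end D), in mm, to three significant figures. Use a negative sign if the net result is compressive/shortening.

0.139 mm

Internal axial forces (sectioning from the free end, tension +): N_CD = 21.8 kN, N_BC = 21.8 kN, N_AB = 21.8 kN.
A_AB = 2063 mm².
A_BC = 762.4 mm².
δ_AB = 21800·887/(2063·195000) = 0.04806 mm
δ_BC = 21800·152/(762.4·195000) = 0.02229 mm
δ_CD = 21800·666/(1080·195000) = 0.06894 mm
δ = Σδ_i = 0.1393 mm.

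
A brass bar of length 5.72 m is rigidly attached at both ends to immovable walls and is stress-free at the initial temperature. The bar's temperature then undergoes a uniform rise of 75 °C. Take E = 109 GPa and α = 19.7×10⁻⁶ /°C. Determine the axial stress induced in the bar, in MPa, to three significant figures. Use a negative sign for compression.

-161 MPa

Free thermal expansion αLΔT = 19.7e-6 · 5720 · 75 = 8.451 mm.
The walls impose strain ε = −(8.451)/5720 = -1.4775e-03; σ = Eε = 109000 · -1.4775e-03 = -161 MPa.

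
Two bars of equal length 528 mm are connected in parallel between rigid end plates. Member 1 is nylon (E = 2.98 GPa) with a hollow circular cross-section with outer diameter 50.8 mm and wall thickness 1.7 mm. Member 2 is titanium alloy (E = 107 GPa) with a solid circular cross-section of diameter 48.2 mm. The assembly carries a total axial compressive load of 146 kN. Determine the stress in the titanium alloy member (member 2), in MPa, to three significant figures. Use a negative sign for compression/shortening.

A_1 = 262.2 mm².
A_2 = 1825 mm².
Equal strain + equilibrium ⇒ each member carries load in proportion to AE: A₁E₁ = 781400 N, A₂E₂ = 195200000 N, ΣAE = 196000000 N.
σ₂ = P·E₂/ΣAE = -146000·107000/196000000 = -79.7 MPa.

-79.7 MPa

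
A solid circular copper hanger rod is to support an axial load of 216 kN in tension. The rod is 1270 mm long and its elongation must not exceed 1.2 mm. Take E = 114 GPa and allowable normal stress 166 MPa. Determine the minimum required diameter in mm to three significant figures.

50.5 mm

Required area A ≥ P/σ_allow = 216000/166 = 1301 mm².
For a solid circular section, d ≥ √(4A/π) = 40.7 mm.
Elongation limit: A ≥ PL/(Eδ_allow) = 216000·1270/(114000·1.2) = 2005 mm² ⇒ d ≥ 50.53 mm.
The elongation limit governs.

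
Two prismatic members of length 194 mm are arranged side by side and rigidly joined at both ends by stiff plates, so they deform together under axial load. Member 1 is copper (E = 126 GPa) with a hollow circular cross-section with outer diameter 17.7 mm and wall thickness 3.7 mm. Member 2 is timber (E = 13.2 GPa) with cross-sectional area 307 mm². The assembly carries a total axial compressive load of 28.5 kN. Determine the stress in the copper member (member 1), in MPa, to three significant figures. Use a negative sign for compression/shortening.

A_1 = 162.7 mm².
Equal strain + equilibrium ⇒ each member carries load in proportion to AE: A₁E₁ = 20500000 N, A₂E₂ = 4052000 N, ΣAE = 24560000 N.
σ₁ = P·E₁/ΣAE = -28500·126000/24560000 = -146.2 MPa.

-146 MPa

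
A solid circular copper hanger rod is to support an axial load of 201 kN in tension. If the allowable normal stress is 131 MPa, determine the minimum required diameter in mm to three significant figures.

44.2 mm

Required area A ≥ P/σ_allow = 201000/131 = 1534 mm².
For a solid circular section, d ≥ √(4A/π) = 44.2 mm.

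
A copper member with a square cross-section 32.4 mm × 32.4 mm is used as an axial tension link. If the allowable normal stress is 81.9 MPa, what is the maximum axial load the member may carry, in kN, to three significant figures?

86.0 kN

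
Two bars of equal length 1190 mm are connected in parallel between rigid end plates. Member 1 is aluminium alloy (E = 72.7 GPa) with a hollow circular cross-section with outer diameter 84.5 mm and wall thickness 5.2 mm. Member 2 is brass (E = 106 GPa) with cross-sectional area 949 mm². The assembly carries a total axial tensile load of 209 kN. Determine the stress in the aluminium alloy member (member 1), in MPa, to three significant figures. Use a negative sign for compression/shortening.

78.0 MPa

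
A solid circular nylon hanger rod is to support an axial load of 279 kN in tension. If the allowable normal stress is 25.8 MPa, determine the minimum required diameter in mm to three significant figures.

Required area A ≥ P/σ_allow = 279000/25.8 = 10810 mm².
For a solid circular section, d ≥ √(4A/π) = 117.3 mm.

117 mm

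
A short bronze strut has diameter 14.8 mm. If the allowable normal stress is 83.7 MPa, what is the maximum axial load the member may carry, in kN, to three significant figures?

A = 172 mm².
P_max = σ_allow · A = 83.7 · 172 = 14400 N = 14.4 kN.

14.4 kN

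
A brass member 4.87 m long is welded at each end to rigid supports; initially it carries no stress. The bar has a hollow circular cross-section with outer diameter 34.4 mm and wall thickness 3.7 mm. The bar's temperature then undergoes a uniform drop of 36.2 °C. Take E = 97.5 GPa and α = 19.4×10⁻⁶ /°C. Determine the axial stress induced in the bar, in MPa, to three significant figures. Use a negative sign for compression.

Free thermal expansion αLΔT = 19.4e-6 · 4870 · -36.2 = -3.42 mm.
The walls impose strain ε = −(-3.42)/4870 = 7.0228e-04; σ = Eε = 97500 · 7.0228e-04 = 68.47 MPa.

68.5 MPa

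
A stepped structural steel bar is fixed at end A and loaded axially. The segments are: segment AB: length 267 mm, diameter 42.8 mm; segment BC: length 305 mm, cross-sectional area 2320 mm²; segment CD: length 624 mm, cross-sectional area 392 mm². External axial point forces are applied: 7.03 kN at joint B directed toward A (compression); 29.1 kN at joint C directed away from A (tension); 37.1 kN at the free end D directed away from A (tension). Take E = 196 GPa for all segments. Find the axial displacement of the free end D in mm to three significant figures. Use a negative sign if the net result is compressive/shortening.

Internal axial forces (sectioning from the free end, tension +): N_CD = 37.1 kN, N_BC = 66.2 kN, N_AB = 59.17 kN.
A_AB = 1439 mm².
δ_AB = 59170·267/(1439·196000) = 0.05602 mm
δ_BC = 66200·305/(2320·196000) = 0.0444 mm
δ_CD = 37100·624/(392·196000) = 0.3013 mm
δ = Σδ_i = 0.4017 mm.

0.402 mm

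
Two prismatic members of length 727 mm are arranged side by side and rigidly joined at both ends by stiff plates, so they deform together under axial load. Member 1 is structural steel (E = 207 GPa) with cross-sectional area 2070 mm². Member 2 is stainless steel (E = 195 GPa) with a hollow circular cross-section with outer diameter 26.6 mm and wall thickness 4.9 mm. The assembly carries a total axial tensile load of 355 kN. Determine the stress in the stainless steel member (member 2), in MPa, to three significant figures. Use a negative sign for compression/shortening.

140 MPa

A_2 = 334 mm².
Equal strain + equilibrium ⇒ each member carries load in proportion to AE: A₁E₁ = 428500000 N, A₂E₂ = 65140000 N, ΣAE = 493600000 N.
σ₂ = P·E₂/ΣAE = 355000·195000/493600000 = 140.2 MPa.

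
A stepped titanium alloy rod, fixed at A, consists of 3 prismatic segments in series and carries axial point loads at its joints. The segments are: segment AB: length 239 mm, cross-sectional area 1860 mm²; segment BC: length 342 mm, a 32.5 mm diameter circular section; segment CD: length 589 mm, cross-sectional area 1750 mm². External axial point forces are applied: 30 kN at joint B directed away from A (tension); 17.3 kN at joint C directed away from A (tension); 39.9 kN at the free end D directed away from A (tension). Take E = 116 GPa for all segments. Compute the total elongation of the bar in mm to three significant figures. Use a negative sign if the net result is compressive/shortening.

0.416 mm

Internal axial forces (sectioning from the free end, tension +): N_CD = 39.9 kN, N_BC = 57.2 kN, N_AB = 87.2 kN.
A_BC = 829.6 mm².
δ_AB = 87200·239/(1860·116000) = 0.09659 mm
δ_BC = 57200·342/(829.6·116000) = 0.2033 mm
δ_CD = 39900·589/(1750·116000) = 0.1158 mm
δ = Σδ_i = 0.4156 mm.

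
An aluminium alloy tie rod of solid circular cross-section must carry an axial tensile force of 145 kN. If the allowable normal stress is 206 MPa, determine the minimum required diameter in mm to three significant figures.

29.9 mm

Required area A ≥ P/σ_allow = 145000/206 = 703.9 mm².
For a solid circular section, d ≥ √(4A/π) = 29.94 mm.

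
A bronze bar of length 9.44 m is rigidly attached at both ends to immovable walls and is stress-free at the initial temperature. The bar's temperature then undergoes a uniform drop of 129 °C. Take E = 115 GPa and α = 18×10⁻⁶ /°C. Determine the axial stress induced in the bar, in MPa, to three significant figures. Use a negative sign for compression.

267 MPa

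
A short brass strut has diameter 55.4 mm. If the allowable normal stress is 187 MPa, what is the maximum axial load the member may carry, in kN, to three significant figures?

451 kN

A = 2411 mm².
P_max = σ_allow · A = 187 · 2411 = 450800 N = 450.8 kN.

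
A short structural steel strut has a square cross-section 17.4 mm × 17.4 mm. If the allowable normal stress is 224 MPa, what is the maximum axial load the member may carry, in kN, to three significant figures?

67.8 kN

A = 302.8 mm².
P_max = σ_allow · A = 224 · 302.8 = 67820 N = 67.82 kN.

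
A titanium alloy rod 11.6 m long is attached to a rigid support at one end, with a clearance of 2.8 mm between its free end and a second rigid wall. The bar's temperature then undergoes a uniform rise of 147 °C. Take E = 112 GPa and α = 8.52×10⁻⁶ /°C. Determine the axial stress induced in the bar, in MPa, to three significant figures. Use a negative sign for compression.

-113 MPa

Free thermal expansion αLΔT = 8.52e-6 · 11600 · 147 = 14.53 mm.
The walls engage after the gap closes; constrained expansion = 14.53 − 2.8 = 11.73 mm.
The walls impose strain ε = −(11.73)/11600 = -1.0111e-03; σ = Eε = 112000 · -1.0111e-03 = -113.2 MPa.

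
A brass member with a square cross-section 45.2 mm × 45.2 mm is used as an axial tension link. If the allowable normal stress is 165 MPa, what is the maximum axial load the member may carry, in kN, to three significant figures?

A = 2043 mm².
P_max = σ_allow · A = 165 · 2043 = 337100 N = 337.1 kN.

337 kN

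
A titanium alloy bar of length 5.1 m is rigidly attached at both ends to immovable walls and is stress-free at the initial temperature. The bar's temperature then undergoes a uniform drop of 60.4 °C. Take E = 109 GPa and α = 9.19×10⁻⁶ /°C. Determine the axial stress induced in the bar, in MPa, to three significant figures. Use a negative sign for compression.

60.5 MPa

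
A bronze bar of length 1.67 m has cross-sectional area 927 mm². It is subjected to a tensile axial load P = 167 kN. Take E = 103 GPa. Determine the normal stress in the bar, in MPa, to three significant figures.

180 MPa

σ = N/A = 167000/927 = 180.2 MPa.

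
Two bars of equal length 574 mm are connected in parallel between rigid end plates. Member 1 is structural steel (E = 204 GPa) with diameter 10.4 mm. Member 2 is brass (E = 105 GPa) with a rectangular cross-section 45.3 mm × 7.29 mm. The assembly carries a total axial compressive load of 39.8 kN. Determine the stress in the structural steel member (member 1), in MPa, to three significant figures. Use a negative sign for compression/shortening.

A_1 = 84.95 mm².
A_2 = 330.2 mm².
Equal strain + equilibrium ⇒ each member carries load in proportion to AE: A₁E₁ = 17330000 N, A₂E₂ = 34670000 N, ΣAE = 52000000 N.
σ₁ = P·E₁/ΣAE = -39800·204000/52000000 = -156.1 MPa.

-156 MPa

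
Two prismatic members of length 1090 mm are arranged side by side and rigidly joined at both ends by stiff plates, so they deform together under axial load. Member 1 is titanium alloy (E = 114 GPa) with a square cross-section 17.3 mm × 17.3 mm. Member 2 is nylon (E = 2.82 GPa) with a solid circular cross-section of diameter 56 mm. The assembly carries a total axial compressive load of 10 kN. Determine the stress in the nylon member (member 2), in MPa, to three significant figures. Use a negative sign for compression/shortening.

A_1 = 299.3 mm².
A_2 = 2463 mm².
Equal strain + equilibrium ⇒ each member carries load in proportion to AE: A₁E₁ = 34120000 N, A₂E₂ = 6946000 N, ΣAE = 41060000 N.
σ₂ = P·E₂/ΣAE = -10000·2820/41060000 = -0.6867 MPa.

-0.687 MPa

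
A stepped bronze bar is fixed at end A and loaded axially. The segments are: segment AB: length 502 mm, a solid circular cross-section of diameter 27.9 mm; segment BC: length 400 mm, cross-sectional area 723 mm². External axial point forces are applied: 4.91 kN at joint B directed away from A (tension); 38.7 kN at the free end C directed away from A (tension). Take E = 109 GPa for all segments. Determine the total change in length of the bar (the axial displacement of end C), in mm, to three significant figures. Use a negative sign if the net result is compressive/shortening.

Internal axial forces (sectioning from the free end, tension +): N_BC = 38.7 kN, N_AB = 43.61 kN.
A_AB = 611.4 mm².
δ_AB = 43610·502/(611.4·109000) = 0.3285 mm
δ_BC = 38700·400/(723·109000) = 0.1964 mm
δ = Σδ_i = 0.525 mm.

0.525 mm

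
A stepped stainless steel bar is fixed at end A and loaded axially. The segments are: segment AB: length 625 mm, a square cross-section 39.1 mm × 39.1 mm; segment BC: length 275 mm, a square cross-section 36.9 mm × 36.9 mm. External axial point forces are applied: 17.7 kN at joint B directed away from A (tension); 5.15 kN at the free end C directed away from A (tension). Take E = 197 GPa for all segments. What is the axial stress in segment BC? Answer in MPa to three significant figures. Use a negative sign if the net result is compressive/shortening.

3.78 MPa

Internal axial forces (sectioning from the free end, tension +): N_BC = 5.15 kN, N_AB = 22.85 kN.
A_BC = 1362 mm².
σ_BC = N_BC/A_BC = 5150/1362 = 3.782 MPa.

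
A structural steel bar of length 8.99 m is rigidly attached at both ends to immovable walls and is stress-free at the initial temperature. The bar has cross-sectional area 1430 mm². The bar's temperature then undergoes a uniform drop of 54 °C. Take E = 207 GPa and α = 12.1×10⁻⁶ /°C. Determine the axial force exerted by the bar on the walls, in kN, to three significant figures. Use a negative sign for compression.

193 kN

Free thermal expansion αLΔT = 12.1e-6 · 8990 · -54 = -5.874 mm.
The walls impose strain ε = −(-5.874)/8990 = 6.5340e-04; σ = Eε = 207000 · 6.5340e-04 = 135.3 MPa.
Wall reaction R = σ·A = 135.3·1430 = 193400 N = 193.4 kN.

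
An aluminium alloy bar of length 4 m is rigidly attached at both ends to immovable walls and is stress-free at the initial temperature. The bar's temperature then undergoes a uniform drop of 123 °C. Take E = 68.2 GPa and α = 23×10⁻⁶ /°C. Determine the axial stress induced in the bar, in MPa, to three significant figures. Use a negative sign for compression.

Free thermal expansion αLΔT = 23e-6 · 4000 · -123 = -11.32 mm.
The walls impose strain ε = −(-11.32)/4000 = 2.8290e-03; σ = Eε = 68200 · 2.8290e-03 = 192.9 MPa.

193 MPa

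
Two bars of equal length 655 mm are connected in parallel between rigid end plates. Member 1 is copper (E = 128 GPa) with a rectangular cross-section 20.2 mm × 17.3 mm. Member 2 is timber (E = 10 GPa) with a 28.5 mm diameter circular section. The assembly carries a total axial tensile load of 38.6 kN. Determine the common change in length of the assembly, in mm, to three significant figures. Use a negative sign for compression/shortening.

0.495 mm

A_1 = 349.5 mm².
A_2 = 637.9 mm².
Equal strain + equilibrium ⇒ each member carries load in proportion to AE: A₁E₁ = 44730000 N, A₂E₂ = 6379000 N, ΣAE = 51110000 N.
δ = PL/ΣAE = 38600·655/51110000 = 0.4947 mm.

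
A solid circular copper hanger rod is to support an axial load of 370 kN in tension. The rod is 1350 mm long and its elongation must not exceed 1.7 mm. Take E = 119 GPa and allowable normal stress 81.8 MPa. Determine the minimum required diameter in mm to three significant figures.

75.9 mm

Required area A ≥ P/σ_allow = 370000/81.8 = 4523 mm².
For a solid circular section, d ≥ √(4A/π) = 75.89 mm.
Elongation limit: A ≥ PL/(Eδ_allow) = 370000·1350/(119000·1.7) = 2469 mm² ⇒ d ≥ 56.07 mm.
The stress limit governs.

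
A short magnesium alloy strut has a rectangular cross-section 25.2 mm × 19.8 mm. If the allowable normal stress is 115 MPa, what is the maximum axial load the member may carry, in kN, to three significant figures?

57.4 kN

A = 499 mm².
P_max = σ_allow · A = 115 · 499 = 57380 N = 57.38 kN.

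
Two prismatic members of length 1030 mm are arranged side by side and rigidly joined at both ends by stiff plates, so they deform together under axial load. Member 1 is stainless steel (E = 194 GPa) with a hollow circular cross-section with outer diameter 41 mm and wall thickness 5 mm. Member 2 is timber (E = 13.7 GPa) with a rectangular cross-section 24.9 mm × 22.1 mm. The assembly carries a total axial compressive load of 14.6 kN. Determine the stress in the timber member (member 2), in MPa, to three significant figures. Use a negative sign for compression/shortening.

-1.71 MPa

A_1 = 565.5 mm².
A_2 = 550.3 mm².
Equal strain + equilibrium ⇒ each member carries load in proportion to AE: A₁E₁ = 109700000 N, A₂E₂ = 7539000 N, ΣAE = 117200000 N.
σ₂ = P·E₂/ΣAE = -14600·13700/117200000 = -1.706 MPa.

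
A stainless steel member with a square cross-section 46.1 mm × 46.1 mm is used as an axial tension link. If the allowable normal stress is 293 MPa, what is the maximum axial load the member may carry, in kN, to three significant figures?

A = 2125 mm².
P_max = σ_allow · A = 293 · 2125 = 622700 N = 622.7 kN.

623 kN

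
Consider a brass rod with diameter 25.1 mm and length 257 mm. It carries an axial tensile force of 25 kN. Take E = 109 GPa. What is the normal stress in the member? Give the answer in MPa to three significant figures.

50.5 MPa

A = 494.8 mm².
σ = N/A = 25000/494.8 = 50.52 MPa.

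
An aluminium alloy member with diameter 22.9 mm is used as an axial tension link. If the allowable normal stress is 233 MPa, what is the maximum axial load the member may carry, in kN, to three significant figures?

96.0 kN

A = 411.9 mm².
P_max = σ_allow · A = 233 · 411.9 = 95970 N = 95.97 kN.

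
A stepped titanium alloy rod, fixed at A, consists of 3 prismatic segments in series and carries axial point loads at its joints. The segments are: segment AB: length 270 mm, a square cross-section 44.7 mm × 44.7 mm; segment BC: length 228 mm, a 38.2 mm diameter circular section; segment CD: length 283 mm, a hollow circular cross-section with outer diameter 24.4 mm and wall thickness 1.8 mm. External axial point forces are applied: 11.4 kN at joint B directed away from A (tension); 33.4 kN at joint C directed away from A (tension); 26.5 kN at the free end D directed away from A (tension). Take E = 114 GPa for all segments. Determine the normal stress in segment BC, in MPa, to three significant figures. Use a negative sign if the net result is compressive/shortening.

52.3 MPa

Internal axial forces (sectioning from the free end, tension +): N_CD = 26.5 kN, N_BC = 59.9 kN, N_AB = 71.3 kN.
A_BC = 1146 mm².
σ_BC = N_BC/A_BC = 59900/1146 = 52.26 MPa.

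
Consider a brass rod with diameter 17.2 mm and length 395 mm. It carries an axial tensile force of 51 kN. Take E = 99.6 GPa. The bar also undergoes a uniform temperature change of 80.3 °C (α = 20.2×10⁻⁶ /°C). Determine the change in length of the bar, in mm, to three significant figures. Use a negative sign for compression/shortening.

1.51 mm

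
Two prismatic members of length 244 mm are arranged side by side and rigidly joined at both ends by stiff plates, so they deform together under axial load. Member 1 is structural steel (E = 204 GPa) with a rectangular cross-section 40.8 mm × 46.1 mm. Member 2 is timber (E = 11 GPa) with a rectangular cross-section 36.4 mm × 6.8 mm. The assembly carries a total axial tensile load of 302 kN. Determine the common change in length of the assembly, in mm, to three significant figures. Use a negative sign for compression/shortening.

0.191 mm

A_1 = 1881 mm².
A_2 = 247.5 mm².
Equal strain + equilibrium ⇒ each member carries load in proportion to AE: A₁E₁ = 383700000 N, A₂E₂ = 2723000 N, ΣAE = 386400000 N.
δ = PL/ΣAE = 302000·244/386400000 = 0.1907 mm.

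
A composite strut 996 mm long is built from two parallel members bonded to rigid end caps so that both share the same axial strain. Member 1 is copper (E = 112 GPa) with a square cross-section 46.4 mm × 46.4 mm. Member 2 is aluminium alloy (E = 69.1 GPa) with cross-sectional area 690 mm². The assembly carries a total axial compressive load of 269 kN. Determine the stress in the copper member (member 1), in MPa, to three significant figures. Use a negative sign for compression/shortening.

A_1 = 2153 mm².
Equal strain + equilibrium ⇒ each member carries load in proportion to AE: A₁E₁ = 241100000 N, A₂E₂ = 47680000 N, ΣAE = 288800000 N.
σ₁ = P·E₁/ΣAE = -269000·112000/288800000 = -104.3 MPa.

-104 MPa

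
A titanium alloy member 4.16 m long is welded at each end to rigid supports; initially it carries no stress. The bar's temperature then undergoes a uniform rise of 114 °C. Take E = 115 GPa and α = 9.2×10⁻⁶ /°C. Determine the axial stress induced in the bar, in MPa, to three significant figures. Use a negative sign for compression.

Free thermal expansion αLΔT = 9.2e-6 · 4160 · 114 = 4.363 mm.
The walls impose strain ε = −(4.363)/4160 = -1.0488e-03; σ = Eε = 115000 · -1.0488e-03 = -120.6 MPa.

-121 MPa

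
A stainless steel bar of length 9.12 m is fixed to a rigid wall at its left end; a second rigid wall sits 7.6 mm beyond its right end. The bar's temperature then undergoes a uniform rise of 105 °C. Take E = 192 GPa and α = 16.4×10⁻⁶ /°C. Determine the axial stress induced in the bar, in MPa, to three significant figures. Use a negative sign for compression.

-171 MPa

Free thermal expansion αLΔT = 16.4e-6 · 9120 · 105 = 15.7 mm.
The walls engage after the gap closes; constrained expansion = 15.7 − 7.6 = 8.105 mm.
The walls impose strain ε = −(8.105)/9120 = -8.8867e-04; σ = Eε = 192000 · -8.8867e-04 = -170.6 MPa.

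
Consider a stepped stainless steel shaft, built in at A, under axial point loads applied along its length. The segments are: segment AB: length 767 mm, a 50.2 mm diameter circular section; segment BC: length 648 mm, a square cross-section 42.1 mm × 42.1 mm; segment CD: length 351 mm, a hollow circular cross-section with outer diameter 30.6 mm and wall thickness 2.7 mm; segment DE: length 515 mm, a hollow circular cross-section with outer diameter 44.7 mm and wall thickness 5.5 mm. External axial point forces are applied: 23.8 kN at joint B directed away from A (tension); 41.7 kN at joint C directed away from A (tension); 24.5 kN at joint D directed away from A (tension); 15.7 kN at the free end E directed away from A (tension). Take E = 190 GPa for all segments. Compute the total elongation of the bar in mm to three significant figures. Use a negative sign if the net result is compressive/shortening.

0.750 mm

Internal axial forces (sectioning from the free end, tension +): N_DE = 15.7 kN, N_CD = 40.2 kN, N_BC = 81.9 kN, N_AB = 105.7 kN.
A_AB = 1979 mm².
A_BC = 1772 mm².
A_CD = 236.7 mm².
A_DE = 677.3 mm².
δ_AB = 105700·767/(1979·190000) = 0.2156 mm
δ_BC = 81900·648/(1772·190000) = 0.1576 mm
δ_CD = 40200·351/(236.7·190000) = 0.3138 mm
δ_DE = 15700·515/(677.3·190000) = 0.06283 mm
δ = Σδ_i = 0.7498 mm.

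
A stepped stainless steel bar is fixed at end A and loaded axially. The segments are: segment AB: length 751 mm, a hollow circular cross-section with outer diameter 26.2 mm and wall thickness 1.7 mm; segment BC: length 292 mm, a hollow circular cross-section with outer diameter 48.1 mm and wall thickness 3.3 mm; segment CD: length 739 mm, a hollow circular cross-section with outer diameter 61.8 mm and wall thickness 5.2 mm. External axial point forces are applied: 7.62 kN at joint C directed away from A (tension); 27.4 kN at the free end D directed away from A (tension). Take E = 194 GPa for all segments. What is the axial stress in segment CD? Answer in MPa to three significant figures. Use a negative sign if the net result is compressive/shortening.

29.6 MPa

Internal axial forces (sectioning from the free end, tension +): N_CD = 27.4 kN, N_BC = 35.02 kN, N_AB = 35.02 kN.
A_CD = 924.6 mm².
σ_CD = N_CD/A_CD = 27400/924.6 = 29.63 MPa.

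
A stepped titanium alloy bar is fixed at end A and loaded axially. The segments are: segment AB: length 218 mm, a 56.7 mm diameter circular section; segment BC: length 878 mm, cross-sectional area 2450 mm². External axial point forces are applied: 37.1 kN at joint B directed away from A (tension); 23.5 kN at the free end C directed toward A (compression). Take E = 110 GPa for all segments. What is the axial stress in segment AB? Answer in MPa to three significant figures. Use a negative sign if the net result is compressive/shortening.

5.39 MPa

Internal axial forces (sectioning from the free end, tension +): N_BC = -23.5 kN, N_AB = 13.6 kN.
A_AB = 2525 mm².
σ_AB = N_AB/A_AB = 13600/2525 = 5.386 MPa.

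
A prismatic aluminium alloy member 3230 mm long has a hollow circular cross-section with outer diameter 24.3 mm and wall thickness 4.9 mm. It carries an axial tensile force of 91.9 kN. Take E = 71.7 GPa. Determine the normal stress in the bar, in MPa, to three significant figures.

A = 298.6 mm².
σ = N/A = 91900/298.6 = 307.7 MPa.

308 MPa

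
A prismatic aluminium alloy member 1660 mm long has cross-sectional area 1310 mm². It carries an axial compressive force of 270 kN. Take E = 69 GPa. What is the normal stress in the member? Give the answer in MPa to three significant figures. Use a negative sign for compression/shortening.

-206 MPa

σ = N/A = -270000/1310 = -206.1 MPa.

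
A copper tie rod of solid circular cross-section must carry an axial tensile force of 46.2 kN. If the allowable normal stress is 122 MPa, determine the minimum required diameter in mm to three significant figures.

22.0 mm

Required area A ≥ P/σ_allow = 46200/122 = 378.7 mm².
For a solid circular section, d ≥ √(4A/π) = 21.96 mm.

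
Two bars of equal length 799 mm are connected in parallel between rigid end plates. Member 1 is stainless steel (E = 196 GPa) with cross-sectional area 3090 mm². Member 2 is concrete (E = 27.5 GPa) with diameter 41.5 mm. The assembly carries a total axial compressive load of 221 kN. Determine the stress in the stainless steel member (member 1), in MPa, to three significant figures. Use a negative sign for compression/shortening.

A_2 = 1353 mm².
Equal strain + equilibrium ⇒ each member carries load in proportion to AE: A₁E₁ = 605600000 N, A₂E₂ = 37200000 N, ΣAE = 642800000 N.
σ₁ = P·E₁/ΣAE = -221000·196000/642800000 = -67.38 MPa.

-67.4 MPa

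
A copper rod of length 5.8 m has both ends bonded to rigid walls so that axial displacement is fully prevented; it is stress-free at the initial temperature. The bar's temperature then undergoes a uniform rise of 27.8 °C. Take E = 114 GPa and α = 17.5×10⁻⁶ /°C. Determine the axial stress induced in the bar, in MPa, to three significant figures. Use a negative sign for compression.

-55.5 MPa

Free thermal expansion αLΔT = 17.5e-6 · 5800 · 27.8 = 2.822 mm.
The walls impose strain ε = −(2.822)/5800 = -4.8650e-04; σ = Eε = 114000 · -4.8650e-04 = -55.46 MPa.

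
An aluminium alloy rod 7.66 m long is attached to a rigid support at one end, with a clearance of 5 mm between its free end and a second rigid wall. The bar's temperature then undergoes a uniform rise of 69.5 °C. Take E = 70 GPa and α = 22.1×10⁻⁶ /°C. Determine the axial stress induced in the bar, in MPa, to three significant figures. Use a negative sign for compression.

-61.8 MPa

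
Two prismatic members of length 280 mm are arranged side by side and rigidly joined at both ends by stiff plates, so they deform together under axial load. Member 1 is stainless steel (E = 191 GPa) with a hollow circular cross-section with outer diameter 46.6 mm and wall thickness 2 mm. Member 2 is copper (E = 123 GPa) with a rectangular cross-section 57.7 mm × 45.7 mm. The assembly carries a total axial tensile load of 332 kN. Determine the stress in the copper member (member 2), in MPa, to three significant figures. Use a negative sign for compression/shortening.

108 MPa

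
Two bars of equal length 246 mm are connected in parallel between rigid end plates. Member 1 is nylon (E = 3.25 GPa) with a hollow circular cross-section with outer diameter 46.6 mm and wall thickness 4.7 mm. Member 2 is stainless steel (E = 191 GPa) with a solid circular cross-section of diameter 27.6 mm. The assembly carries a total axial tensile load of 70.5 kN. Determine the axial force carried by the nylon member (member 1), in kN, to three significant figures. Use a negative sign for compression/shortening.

A_1 = 618.7 mm².
A_2 = 598.3 mm².
Equal strain + equilibrium ⇒ each member carries load in proportion to AE: A₁E₁ = 2011000 N, A₂E₂ = 114300000 N, ΣAE = 116300000 N.
F₁ = P·A₁E₁/ΣAE = 70500·2011000/116300000 = 1219 N.

1.22 kN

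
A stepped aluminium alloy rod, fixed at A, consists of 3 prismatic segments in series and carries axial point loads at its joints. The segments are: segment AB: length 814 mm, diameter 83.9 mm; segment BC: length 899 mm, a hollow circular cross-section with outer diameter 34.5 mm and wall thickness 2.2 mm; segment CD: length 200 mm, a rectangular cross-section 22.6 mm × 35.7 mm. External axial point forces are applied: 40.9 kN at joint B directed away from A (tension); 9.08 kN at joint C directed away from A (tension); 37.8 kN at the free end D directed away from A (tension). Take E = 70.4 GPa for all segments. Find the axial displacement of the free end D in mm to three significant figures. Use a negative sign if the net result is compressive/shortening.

3.00 mm

Internal axial forces (sectioning from the free end, tension +): N_CD = 37.8 kN, N_BC = 46.88 kN, N_AB = 87.78 kN.
A_AB = 5529 mm².
A_BC = 223.2 mm².
A_CD = 806.8 mm².
δ_AB = 87780·814/(5529·70400) = 0.1836 mm
δ_BC = 46880·899/(223.2·70400) = 2.682 mm
δ_CD = 37800·200/(806.8·70400) = 0.1331 mm
δ = Σδ_i = 2.998 mm.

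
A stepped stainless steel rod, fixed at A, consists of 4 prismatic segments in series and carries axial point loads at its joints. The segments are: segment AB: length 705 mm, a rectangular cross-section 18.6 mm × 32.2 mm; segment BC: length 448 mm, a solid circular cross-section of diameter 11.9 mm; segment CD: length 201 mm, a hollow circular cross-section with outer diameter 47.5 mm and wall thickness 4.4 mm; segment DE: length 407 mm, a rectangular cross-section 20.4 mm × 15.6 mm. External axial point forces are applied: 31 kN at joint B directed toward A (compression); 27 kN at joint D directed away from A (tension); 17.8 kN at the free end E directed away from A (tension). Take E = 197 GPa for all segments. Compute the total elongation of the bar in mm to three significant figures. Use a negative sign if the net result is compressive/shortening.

Internal axial forces (sectioning from the free end, tension +): N_DE = 17.8 kN, N_CD = 44.8 kN, N_BC = 44.8 kN, N_AB = 13.8 kN.
A_AB = 598.9 mm².
A_BC = 111.2 mm².
A_CD = 595.8 mm².
A_DE = 318.2 mm².
δ_AB = 13800·705/(598.9·197000) = 0.08246 mm
δ_BC = 44800·448/(111.2·197000) = 0.916 mm
δ_CD = 44800·201/(595.8·197000) = 0.07672 mm
δ_DE = 17800·407/(318.2·197000) = 0.1156 mm
δ = Σδ_i = 1.191 mm.

1.19 mm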